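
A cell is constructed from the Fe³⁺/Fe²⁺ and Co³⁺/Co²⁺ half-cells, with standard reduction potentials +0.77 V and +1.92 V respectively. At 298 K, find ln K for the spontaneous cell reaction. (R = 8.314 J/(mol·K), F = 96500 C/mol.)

E°_cell = +1.92 − (+0.77) = 1.15 V, with n = 1 electron transferred.
At equilibrium E = 0, so the Nernst equation gives ln K = nFE°/RT = (1)(96500)(1.15)/((8.314)(298)) = 44.79.

ln K = 44.8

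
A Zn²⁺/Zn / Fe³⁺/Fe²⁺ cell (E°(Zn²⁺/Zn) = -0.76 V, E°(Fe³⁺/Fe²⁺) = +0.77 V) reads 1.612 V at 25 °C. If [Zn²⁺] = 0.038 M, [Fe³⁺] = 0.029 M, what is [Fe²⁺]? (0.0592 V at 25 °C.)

0.0061 M

From the Nernst equation, log Q = n(E° − E)/0.0592 = 2(1.53 − 1.612)/0.0592 = -2.770, so Q = 0.00170.
With Q = [Zn²⁺]·[Fe²⁺]^2/[Fe³⁺]^2 and the known concentrations, [Fe²⁺]^2 in the numerator gives [Fe²⁺] = 0.0061 M.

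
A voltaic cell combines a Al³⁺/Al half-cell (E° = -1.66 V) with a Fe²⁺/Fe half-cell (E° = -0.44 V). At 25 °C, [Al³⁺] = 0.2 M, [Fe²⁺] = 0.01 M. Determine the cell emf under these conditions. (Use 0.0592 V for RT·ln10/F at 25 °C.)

1.17 V

The Fe²⁺/Fe couple has the higher reduction potential and acts as the cathode, so E°_cell = -0.44 − (-1.66) = 1.22 V.
Balancing electrons gives n = 6; the reaction quotient is Q = [Al³⁺]^2/[Fe²⁺]^3 = 4 × 10^4.
At 25 °C, E = E° − (0.0592/n) log Q = 1.22 − (0.0592/6)(4.602) = 1.220 − 0.045 = 1.175 V.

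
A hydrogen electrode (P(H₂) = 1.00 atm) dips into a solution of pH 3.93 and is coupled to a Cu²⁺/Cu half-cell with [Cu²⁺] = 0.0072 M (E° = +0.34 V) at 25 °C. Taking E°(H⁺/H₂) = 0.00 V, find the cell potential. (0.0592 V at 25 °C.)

0.51 V

The Cu²⁺/Cu couple is the cathode, so E°_cell = 0.34 V; n = 2.
[H⁺] = 10^(−3.93) = 1.2 × 10^-4 M, and Q = [H⁺]^2 / ([Cu²⁺]·P(H₂)) = 1.92 × 10^-6.
E = E° − (0.0592/2) log Q = 0.34 − (0.0592/2)(-5.717) = 0.509 V.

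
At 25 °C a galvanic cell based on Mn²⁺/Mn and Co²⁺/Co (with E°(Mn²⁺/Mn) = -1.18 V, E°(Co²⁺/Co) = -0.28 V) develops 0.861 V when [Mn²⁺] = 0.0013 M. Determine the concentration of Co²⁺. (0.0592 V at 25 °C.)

6.3 × 10^-5 M

From the Nernst equation, log Q = n(E° − E)/0.0592 = 2(0.90 − 0.861)/0.0592 = 1.318, so Q = 20.8.
With Q = [Mn²⁺]/[Co²⁺] and the known concentrations, [Co²⁺] in the denominator gives [Co²⁺] = 6.3 × 10^-5 M.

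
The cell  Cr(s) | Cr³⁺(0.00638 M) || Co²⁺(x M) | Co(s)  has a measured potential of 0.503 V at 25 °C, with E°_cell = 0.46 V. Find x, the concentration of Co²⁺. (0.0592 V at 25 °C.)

0.98 M

From the Nernst equation, log Q = n(E° − E)/0.0592 = 6(0.46 − 0.503)/0.0592 = -4.358, so Q = 4.38 × 10^-5.
With Q = [Cr³⁺]^2/[Co²⁺]^3 and the known concentrations, [Co²⁺]^3 in the denominator gives [Co²⁺] = 0.98 M.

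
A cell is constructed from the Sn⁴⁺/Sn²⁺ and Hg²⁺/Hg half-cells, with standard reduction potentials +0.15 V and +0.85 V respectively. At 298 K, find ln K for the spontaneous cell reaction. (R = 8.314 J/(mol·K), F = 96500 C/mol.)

ln K = 54.5

E°_cell = +0.85 − (+0.15) = 0.70 V, with n = 2 electrons transferred.
At equilibrium E = 0, so the Nernst equation gives ln K = nFE°/RT = (2)(96500)(0.70)/((8.314)(298)) = 54.53.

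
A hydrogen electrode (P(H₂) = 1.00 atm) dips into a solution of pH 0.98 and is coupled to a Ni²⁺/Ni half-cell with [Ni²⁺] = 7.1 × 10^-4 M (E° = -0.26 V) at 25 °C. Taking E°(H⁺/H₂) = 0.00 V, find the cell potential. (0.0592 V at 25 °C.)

The hydrogen couple is the cathode, so E°_cell = 0.26 V; n = 2.
[H⁺] = 10^(−0.98) = 0.10 M, and Q = [Ni²⁺]·P(H₂) / [H⁺]^2 = 0.0648.
E = E° − (0.0592/2) log Q = 0.26 − (0.0592/2)(-1.189) = 0.295 V.

0.30 V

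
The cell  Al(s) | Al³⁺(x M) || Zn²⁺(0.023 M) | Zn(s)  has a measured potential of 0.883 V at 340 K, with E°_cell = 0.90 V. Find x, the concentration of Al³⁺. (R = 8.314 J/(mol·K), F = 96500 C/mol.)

From the Nernst equation, ln Q = nF(E° − E)/RT = 6×96500×(0.90 − 0.883)/(8.314×340) = 3.482, so Q = 32.5.
With Q = [Al³⁺]^2/[Zn²⁺]^3 and the known concentrations, [Al³⁺]^2 in the numerator gives [Al³⁺] = 0.02 M.

0.02 M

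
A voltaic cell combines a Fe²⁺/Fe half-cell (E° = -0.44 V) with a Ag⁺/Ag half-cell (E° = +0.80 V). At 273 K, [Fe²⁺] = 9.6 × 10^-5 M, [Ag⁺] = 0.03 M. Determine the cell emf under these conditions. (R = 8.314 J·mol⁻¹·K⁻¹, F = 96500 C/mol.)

1.27 V

The Ag⁺/Ag couple has the higher reduction potential and acts as the cathode, so E°_cell = +0.80 − (-0.44) = 1.24 V.
Balancing electrons gives n = 2; the reaction quotient is Q = [Fe²⁺]/[Ag⁺]^2 = 0.107.
E = E° − (RT/nF) ln Q = 1.24 − (8.314×273)/(2×96500) × (-2.238) = 1.240 + 0.026 = 1.266 V.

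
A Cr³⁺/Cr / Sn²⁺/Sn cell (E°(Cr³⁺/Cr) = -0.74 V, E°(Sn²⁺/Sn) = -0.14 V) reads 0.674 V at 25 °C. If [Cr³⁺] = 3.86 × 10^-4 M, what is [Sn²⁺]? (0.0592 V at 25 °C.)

1.7 M

From the Nernst equation, log Q = n(E° − E)/0.0592 = 6(0.60 − 0.674)/0.0592 = -7.500, so Q = 3.16 × 10^-8.
With Q = [Cr³⁺]^2/[Sn²⁺]^3 and the known concentrations, [Sn²⁺]^3 in the denominator gives [Sn²⁺] = 1.7 M.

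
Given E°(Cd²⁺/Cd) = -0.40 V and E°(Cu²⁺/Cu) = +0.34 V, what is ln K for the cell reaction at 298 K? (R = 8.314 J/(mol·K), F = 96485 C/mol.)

ln K = 57.6

E°_cell = +0.34 − (-0.40) = 0.74 V, with n = 2 electrons transferred.
At equilibrium E = 0, so the Nernst equation gives ln K = nFE°/RT = (2)(96485)(0.74)/((8.314)(298)) = 57.64.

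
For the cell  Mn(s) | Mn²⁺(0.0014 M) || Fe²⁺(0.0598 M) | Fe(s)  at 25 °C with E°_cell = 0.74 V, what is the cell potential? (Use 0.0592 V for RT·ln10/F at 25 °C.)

Balancing electrons gives n = 2; the reaction quotient is Q = [Mn²⁺]/[Fe²⁺] = 0.0234.
At 25 °C, E = E° − (0.0592/n) log Q = 0.74 − (0.0592/2)(-1.631) = 0.740 + 0.048 = 0.788 V.

0.788 V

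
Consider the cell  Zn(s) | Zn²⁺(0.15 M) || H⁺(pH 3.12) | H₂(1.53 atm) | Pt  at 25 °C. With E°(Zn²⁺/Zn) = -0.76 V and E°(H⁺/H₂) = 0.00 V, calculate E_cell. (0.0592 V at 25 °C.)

0.59 V

The hydrogen couple is the cathode, so E°_cell = 0.76 V; n = 2.
[H⁺] = 10^(−3.12) = 7.6 × 10^-4 M, and Q = [Zn²⁺]·P(H₂) / [H⁺]^2 = 3.99 × 10^5.
E = E° − (0.0592/2) log Q = 0.76 − (0.0592/2)(5.601) = 0.594 V.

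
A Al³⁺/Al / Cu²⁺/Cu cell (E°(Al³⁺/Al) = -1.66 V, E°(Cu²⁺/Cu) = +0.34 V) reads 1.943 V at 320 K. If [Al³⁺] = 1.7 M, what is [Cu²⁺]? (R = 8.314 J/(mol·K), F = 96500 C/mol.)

0.023 M

From the Nernst equation, ln Q = nF(E° − E)/RT = 6×96500×(2.00 − 1.943)/(8.314×320) = 12.405, so Q = 2.44 × 10^5.
With Q = [Al³⁺]^2/[Cu²⁺]^3 and the known concentrations, [Cu²⁺]^3 in the denominator gives [Cu²⁺] = 0.023 M.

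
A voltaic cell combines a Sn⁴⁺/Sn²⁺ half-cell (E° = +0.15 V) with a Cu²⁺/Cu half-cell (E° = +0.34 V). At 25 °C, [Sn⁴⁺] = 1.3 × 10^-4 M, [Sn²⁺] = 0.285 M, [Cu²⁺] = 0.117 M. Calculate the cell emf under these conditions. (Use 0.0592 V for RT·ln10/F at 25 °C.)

0.261 V

The Cu²⁺/Cu couple has the higher reduction potential and acts as the cathode, so E°_cell = +0.34 − (+0.15) = 0.19 V.
Balancing electrons gives n = 2; the reaction quotient is Q = [Sn⁴⁺]/([Sn²⁺]·[Cu²⁺]) = 0.00390.
At 25 °C, E = E° − (0.0592/n) log Q = 0.19 − (0.0592/2)(-2.409) = 0.190 + 0.071 = 0.261 V.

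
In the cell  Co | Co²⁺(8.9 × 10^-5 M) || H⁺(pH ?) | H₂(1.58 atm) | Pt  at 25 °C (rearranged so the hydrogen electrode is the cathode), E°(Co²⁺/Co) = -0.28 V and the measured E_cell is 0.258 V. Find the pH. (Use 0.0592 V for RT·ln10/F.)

pH = 2.30

E°_cell = 0.28 V and n = 2.
log Q = n(E° − E)/0.0592 = 2×(0.28 − 0.258)/0.0592 = 0.743.
With Q = [Co²⁺]·P(H₂) / [H⁺]^2, solving for [H⁺] gives log[H⁺] = -2.298, so pH = 2.30.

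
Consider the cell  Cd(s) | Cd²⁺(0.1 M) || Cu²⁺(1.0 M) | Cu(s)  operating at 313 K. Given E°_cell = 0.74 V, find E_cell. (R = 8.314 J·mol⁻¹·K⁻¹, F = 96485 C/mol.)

Balancing electrons gives n = 2; the reaction quotient is Q = [Cd²⁺]/[Cu²⁺] = 0.100.
E = E° − (RT/nF) ln Q = 0.74 − (8.314×313)/(2×96485) × (-2.303) = 0.740 + 0.031 = 0.771 V.

0.771 V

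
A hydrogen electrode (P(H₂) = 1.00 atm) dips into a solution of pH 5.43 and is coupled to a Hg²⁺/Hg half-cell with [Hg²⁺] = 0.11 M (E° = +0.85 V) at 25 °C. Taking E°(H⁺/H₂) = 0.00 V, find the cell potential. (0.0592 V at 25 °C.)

The Hg²⁺/Hg couple is the cathode, so E°_cell = 0.85 V; n = 2.
[H⁺] = 10^(−5.43) = 3.7 × 10^-6 M, and Q = [H⁺]^2 / ([Hg²⁺]·P(H₂)) = 1.25 × 10^-10.
E = E° − (0.0592/2) log Q = 0.85 − (0.0592/2)(-9.901) = 1.143 V.

1.14 V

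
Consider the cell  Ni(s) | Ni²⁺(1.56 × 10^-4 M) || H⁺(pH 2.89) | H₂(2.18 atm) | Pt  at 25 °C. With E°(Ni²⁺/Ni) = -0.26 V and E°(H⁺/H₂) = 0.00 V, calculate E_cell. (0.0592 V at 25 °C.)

0.19 V

The hydrogen couple is the cathode, so E°_cell = 0.26 V; n = 2.
[H⁺] = 10^(−2.89) = 0.0013 M, and Q = [Ni²⁺]·P(H₂) / [H⁺]^2 = 205.
E = E° − (0.0592/2) log Q = 0.26 − (0.0592/2)(2.312) = 0.192 V.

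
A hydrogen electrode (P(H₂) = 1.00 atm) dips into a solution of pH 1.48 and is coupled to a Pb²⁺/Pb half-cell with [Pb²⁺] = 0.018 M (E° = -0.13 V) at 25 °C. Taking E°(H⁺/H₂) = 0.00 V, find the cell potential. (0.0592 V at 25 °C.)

0.094 V

The hydrogen couple is the cathode, so E°_cell = 0.13 V; n = 2.
[H⁺] = 10^(−1.48) = 0.033 M, and Q = [Pb²⁺]·P(H₂) / [H⁺]^2 = 16.4.
E = E° − (0.0592/2) log Q = 0.13 − (0.0592/2)(1.215) = 0.094 V.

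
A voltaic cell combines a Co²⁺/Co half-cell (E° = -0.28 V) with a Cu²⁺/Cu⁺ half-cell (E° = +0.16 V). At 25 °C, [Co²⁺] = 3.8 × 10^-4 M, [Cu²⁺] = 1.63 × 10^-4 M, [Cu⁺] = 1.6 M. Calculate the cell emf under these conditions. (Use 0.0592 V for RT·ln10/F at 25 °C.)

0.305 V

The Cu²⁺/Cu⁺ couple has the higher reduction potential and acts as the cathode, so E°_cell = +0.16 − (-0.28) = 0.44 V.
Balancing electrons gives n = 2; the reaction quotient is Q = [Co²⁺]·[Cu⁺]^2/[Cu²⁺]^2 = 3.66 × 10^4.
At 25 °C, E = E° − (0.0592/n) log Q = 0.44 − (0.0592/2)(4.564) = 0.440 − 0.135 = 0.305 V.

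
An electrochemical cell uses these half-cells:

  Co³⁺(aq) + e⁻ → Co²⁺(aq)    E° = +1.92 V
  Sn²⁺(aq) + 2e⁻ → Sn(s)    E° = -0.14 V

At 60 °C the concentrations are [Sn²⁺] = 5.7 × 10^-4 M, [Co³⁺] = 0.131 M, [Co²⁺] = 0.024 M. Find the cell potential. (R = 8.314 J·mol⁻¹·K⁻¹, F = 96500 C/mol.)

The Co³⁺/Co²⁺ couple has the higher reduction potential and acts as the cathode, so E°_cell = +1.92 − (-0.14) = 2.06 V.
Balancing electrons gives n = 2; the reaction quotient is Q = [Sn²⁺]·[Co²⁺]^2/[Co³⁺]^2 = 1.91 × 10^-5.
E = E° − (RT/nF) ln Q = 2.06 − (8.314×333)/(2×96500) × (-10.864) = 2.060 + 0.156 = 2.216 V.

2.22 V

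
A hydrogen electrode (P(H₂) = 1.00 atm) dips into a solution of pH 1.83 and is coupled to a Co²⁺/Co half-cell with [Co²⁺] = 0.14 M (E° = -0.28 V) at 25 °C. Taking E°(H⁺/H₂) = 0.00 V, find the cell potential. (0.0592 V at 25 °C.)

The hydrogen couple is the cathode, so E°_cell = 0.28 V; n = 2.
[H⁺] = 10^(−1.83) = 0.015 M, and Q = [Co²⁺]·P(H₂) / [H⁺]^2 = 640.
E = E° − (0.0592/2) log Q = 0.28 − (0.0592/2)(2.806) = 0.197 V.

0.20 V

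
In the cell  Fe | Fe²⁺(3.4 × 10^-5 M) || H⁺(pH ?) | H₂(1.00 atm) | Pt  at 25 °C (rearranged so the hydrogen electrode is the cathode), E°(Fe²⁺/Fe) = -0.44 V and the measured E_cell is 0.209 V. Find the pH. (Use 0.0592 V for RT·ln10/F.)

pH = 6.14

E°_cell = 0.44 V and n = 2.
log Q = n(E° − E)/0.0592 = 2×(0.44 − 0.209)/0.0592 = 7.804.
With Q = [Fe²⁺]·P(H₂) / [H⁺]^2, solving for [H⁺] gives log[H⁺] = -6.136, so pH = 6.14.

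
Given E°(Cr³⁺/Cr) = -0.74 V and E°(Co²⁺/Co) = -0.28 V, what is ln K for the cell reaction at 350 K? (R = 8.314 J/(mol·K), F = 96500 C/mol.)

ln K = 91.5

E°_cell = -0.28 − (-0.74) = 0.46 V, with n = 6 electrons transferred.
At equilibrium E = 0, so the Nernst equation gives ln K = nFE°/RT = (6)(96500)(0.46)/((8.314)(350)) = 91.53.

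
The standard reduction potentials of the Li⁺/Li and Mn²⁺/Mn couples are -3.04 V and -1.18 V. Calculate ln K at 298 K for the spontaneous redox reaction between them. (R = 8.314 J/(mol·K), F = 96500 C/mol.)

E°_cell = -1.18 − (-3.04) = 1.86 V, with n = 2 electrons transferred.
At equilibrium E = 0, so the Nernst equation gives ln K = nFE°/RT = (2)(96500)(1.86)/((8.314)(298)) = 144.89.

ln K = 144.9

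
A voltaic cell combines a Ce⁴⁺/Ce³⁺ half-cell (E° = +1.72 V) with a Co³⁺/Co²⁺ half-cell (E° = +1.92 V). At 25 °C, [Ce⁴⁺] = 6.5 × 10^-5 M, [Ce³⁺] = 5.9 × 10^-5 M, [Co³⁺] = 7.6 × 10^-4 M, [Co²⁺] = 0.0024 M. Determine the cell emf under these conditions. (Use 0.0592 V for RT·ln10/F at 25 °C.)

0.168 V

The Co³⁺/Co²⁺ couple has the higher reduction potential and acts as the cathode, so E°_cell = +1.92 − (+1.72) = 0.20 V.
Balancing electrons gives n = 1; the reaction quotient is Q = [Ce⁴⁺]·[Co²⁺]/([Ce³⁺]·[Co³⁺]) = 3.48.
At 25 °C, E = E° − (0.0592/n) log Q = 0.20 − (0.0592/1)(0.541) = 0.200 − 0.032 = 0.168 V.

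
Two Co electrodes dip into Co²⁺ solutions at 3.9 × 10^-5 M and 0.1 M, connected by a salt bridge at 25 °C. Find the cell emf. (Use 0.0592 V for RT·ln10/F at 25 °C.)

0.10 V

Both half-cells are Co²⁺/Co, so E°_cell = 0. The concentrated side is the cathode; the cell reaction moves Co²⁺ from high to low concentration with n = 2.
Q = [Co²⁺]_dilute/[Co²⁺]_conc = 3.9 × 10^-5/0.1 = 3.9 × 10^-4.
E = 0 − (0.0592/2) log Q = −(0.0592/2)(-3.409) = 0.1009 V.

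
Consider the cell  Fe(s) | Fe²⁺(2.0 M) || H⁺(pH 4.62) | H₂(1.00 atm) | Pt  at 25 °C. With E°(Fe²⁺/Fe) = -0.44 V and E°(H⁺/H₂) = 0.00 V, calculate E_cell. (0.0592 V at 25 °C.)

0.16 V

The hydrogen couple is the cathode, so E°_cell = 0.44 V; n = 2.
[H⁺] = 10^(−4.62) = 2.4 × 10^-5 M, and Q = [Fe²⁺]·P(H₂) / [H⁺]^2 = 3.48 × 10^9.
E = E° − (0.0592/2) log Q = 0.44 − (0.0592/2)(9.541) = 0.158 V.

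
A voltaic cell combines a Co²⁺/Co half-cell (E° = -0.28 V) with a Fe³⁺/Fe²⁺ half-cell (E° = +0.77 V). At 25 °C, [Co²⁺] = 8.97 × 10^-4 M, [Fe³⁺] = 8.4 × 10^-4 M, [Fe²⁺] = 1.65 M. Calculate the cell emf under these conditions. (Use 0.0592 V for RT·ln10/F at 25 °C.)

The Fe³⁺/Fe²⁺ couple has the higher reduction potential and acts as the cathode, so E°_cell = +0.77 − (-0.28) = 1.05 V.
Balancing electrons gives n = 2; the reaction quotient is Q = [Co²⁺]·[Fe²⁺]^2/[Fe³⁺]^2 = 3460.
At 25 °C, E = E° − (0.0592/n) log Q = 1.05 − (0.0592/2)(3.539) = 1.050 − 0.105 = 0.945 V.

0.945 V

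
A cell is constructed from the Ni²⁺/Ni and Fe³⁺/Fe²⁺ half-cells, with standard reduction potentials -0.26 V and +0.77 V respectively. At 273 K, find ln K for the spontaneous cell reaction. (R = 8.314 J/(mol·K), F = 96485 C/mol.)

ln K = 87.6

E°_cell = +0.77 − (-0.26) = 1.03 V, with n = 2 electrons transferred.
At equilibrium E = 0, so the Nernst equation gives ln K = nFE°/RT = (2)(96485)(1.03)/((8.314)(273)) = 87.57.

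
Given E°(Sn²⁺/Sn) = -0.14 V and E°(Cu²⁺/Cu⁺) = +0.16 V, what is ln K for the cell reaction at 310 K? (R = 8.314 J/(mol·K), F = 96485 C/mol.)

E°_cell = +0.16 − (-0.14) = 0.30 V, with n = 2 electrons transferred.
At equilibrium E = 0, so the Nernst equation gives ln K = nFE°/RT = (2)(96485)(0.30)/((8.314)(310)) = 22.46.

ln K = 22.5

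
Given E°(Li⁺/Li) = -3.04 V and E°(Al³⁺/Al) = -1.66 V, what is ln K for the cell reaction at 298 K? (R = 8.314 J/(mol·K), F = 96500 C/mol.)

E°_cell = -1.66 − (-3.04) = 1.38 V, with n = 3 electrons transferred.
At equilibrium E = 0, so the Nernst equation gives ln K = nFE°/RT = (3)(96500)(1.38)/((8.314)(298)) = 161.25.

ln K = 161.3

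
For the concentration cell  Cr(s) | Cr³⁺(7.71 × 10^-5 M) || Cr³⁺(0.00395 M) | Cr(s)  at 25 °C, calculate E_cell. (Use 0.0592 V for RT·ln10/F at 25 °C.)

0.034 V

Both half-cells are Cr³⁺/Cr, so E°_cell = 0. The concentrated side is the cathode; the cell reaction moves Cr³⁺ from high to low concentration with n = 3.
Q = [Cr³⁺]_dilute/[Cr³⁺]_conc = 7.71 × 10^-5/0.00395 = 0.0195.
E = 0 − (0.0592/3) log Q = −(0.0592/3)(-1.710) = 0.0337 V.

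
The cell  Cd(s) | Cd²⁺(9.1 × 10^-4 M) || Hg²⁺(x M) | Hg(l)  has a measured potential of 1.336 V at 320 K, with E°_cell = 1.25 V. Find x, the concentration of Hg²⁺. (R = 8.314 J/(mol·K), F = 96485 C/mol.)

0.47 M

From the Nernst equation, ln Q = nF(E° − E)/RT = 2×96485×(1.25 − 1.336)/(8.314×320) = -6.238, so Q = 0.00195.
With Q = [Cd²⁺]/[Hg²⁺] and the known concentrations, [Hg²⁺] in the denominator gives [Hg²⁺] = 0.47 M.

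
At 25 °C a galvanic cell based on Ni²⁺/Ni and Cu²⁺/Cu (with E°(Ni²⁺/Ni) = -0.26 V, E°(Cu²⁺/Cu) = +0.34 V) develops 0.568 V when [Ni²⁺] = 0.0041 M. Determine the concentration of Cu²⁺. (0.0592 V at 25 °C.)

From the Nernst equation, log Q = n(E° − E)/0.0592 = 2(0.60 − 0.568)/0.0592 = 1.081, so Q = 12.1.
With Q = [Ni²⁺]/[Cu²⁺] and the known concentrations, [Cu²⁺] in the denominator gives [Cu²⁺] = 3.4 × 10^-4 M.

3.4 × 10^-4 M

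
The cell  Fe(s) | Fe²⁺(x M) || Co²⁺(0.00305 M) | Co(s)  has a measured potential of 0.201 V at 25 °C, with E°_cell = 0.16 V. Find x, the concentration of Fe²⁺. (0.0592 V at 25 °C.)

From the Nernst equation, log Q = n(E° − E)/0.0592 = 2(0.16 − 0.201)/0.0592 = -1.385, so Q = 0.0412.
With Q = [Fe²⁺]/[Co²⁺] and the known concentrations, [Fe²⁺] in the numerator gives [Fe²⁺] = 1.3 × 10^-4 M.

1.3 × 10^-4 M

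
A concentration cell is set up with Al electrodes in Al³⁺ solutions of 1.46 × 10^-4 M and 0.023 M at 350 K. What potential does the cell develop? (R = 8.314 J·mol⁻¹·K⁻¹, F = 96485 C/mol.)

0.051 V

Both half-cells are Al³⁺/Al, so E°_cell = 0. The concentrated side is the cathode; the cell reaction moves Al³⁺ from high to low concentration with n = 3.
Q = [Al³⁺]_dilute/[Al³⁺]_conc = 1.46 × 10^-4/0.023 = 0.00635.
E = 0 − (RT/nF) ln Q = −((8.314×350)/(3×96485))(-5.060) = 0.0509 V.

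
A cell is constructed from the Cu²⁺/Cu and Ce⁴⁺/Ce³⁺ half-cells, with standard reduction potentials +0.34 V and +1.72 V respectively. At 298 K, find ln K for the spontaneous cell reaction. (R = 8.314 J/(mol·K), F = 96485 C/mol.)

E°_cell = +1.72 − (+0.34) = 1.38 V, with n = 2 electrons transferred.
At equilibrium E = 0, so the Nernst equation gives ln K = nFE°/RT = (2)(96485)(1.38)/((8.314)(298)) = 107.48.

ln K = 107.5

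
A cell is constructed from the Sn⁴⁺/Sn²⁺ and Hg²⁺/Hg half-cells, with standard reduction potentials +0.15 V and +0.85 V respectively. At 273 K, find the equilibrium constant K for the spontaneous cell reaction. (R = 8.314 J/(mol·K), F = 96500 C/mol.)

7.1 × 10^25

E°_cell = +0.85 − (+0.15) = 0.70 V, with n = 2 electrons transferred.
At equilibrium E = 0, so the Nernst equation gives ln K = nFE°/RT = (2)(96500)(0.70)/((8.314)(273)) = 59.52.
K = e^59.52 = 7.1 × 10^25.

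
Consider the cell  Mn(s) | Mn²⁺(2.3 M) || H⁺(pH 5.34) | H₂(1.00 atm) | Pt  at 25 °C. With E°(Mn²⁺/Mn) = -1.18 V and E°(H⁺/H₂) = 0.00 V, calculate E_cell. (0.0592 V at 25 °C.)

0.85 V

The hydrogen couple is the cathode, so E°_cell = 1.18 V; n = 2.
[H⁺] = 10^(−5.34) = 4.6 × 10^-6 M, and Q = [Mn²⁺]·P(H₂) / [H⁺]^2 = 1.1 × 10^11.
E = E° − (0.0592/2) log Q = 1.18 − (0.0592/2)(11.042) = 0.853 V.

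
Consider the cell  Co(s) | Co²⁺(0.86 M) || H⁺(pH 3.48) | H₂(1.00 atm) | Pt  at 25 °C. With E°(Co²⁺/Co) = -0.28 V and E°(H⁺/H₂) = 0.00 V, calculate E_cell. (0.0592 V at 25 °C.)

0.076 V

The hydrogen couple is the cathode, so E°_cell = 0.28 V; n = 2.
[H⁺] = 10^(−3.48) = 3.3 × 10^-4 M, and Q = [Co²⁺]·P(H₂) / [H⁺]^2 = 7.84 × 10^6.
E = E° − (0.0592/2) log Q = 0.28 − (0.0592/2)(6.894) = 0.076 V.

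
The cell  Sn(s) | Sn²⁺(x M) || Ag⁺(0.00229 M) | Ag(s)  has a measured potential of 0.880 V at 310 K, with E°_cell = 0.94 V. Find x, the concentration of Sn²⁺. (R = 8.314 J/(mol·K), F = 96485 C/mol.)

From the Nernst equation, ln Q = nF(E° − E)/RT = 2×96485×(0.94 − 0.880)/(8.314×310) = 4.492, so Q = 89.3.
With Q = [Sn²⁺]/[Ag⁺]^2 and the known concentrations, [Sn²⁺] in the numerator gives [Sn²⁺] = 4.7 × 10^-4 M.

4.7 × 10^-4 M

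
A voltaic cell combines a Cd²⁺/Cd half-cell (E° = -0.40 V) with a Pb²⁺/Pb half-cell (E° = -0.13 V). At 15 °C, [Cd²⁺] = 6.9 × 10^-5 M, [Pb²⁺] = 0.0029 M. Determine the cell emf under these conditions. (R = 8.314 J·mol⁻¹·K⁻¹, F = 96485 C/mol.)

The Pb²⁺/Pb couple has the higher reduction potential and acts as the cathode, so E°_cell = -0.13 − (-0.40) = 0.27 V.
Balancing electrons gives n = 2; the reaction quotient is Q = [Cd²⁺]/[Pb²⁺] = 0.0238.
E = E° − (RT/nF) ln Q = 0.27 − (8.314×288)/(2×96485) × (-3.738) = 0.270 + 0.046 = 0.316 V.

0.316 V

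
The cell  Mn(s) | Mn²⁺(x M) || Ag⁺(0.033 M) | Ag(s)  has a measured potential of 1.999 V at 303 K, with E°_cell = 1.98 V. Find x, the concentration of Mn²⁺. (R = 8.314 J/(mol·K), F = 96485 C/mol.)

2.5 × 10^-4 M

From the Nernst equation, ln Q = nF(E° − E)/RT = 2×96485×(1.98 − 1.999)/(8.314×303) = -1.455, so Q = 0.233.
With Q = [Mn²⁺]/[Ag⁺]^2 and the known concentrations, [Mn²⁺] in the numerator gives [Mn²⁺] = 2.5 × 10^-4 M.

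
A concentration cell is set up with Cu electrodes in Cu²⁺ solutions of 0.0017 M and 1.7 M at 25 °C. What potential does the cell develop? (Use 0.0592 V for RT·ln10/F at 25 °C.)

Both half-cells are Cu²⁺/Cu, so E°_cell = 0. The concentrated side is the cathode; the cell reaction moves Cu²⁺ from high to low concentration with n = 2.
Q = [Cu²⁺]_dilute/[Cu²⁺]_conc = 0.0017/1.7 = 0.00100.
E = 0 − (0.0592/2) log Q = −(0.0592/2)(-3.000) = 0.0888 V.

0.089 V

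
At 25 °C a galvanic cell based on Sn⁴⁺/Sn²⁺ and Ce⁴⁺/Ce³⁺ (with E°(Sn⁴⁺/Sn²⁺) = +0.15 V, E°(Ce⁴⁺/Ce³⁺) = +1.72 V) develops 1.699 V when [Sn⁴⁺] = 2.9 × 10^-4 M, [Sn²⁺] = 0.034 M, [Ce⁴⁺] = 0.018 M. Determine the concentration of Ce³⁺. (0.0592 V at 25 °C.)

0.0013 M

From the Nernst equation, log Q = n(E° − E)/0.0592 = 2(1.57 − 1.699)/0.0592 = -4.358, so Q = 4.38 × 10^-5.
With Q = [Sn⁴⁺]·[Ce³⁺]^2/([Sn²⁺]·[Ce⁴⁺]^2) and the known concentrations, [Ce³⁺]^2 in the numerator gives [Ce³⁺] = 0.0013 M.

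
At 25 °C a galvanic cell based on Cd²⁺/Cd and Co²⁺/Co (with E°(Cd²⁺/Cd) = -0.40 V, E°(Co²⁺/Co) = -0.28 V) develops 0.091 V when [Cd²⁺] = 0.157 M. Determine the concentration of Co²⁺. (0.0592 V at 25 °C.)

0.016 M

From the Nernst equation, log Q = n(E° − E)/0.0592 = 2(0.12 − 0.091)/0.0592 = 0.980, so Q = 9.54.
With Q = [Cd²⁺]/[Co²⁺] and the known concentrations, [Co²⁺] in the denominator gives [Co²⁺] = 0.016 M.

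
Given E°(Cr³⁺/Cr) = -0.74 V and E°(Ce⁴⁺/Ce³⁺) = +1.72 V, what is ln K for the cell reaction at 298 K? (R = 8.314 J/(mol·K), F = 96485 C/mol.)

E°_cell = +1.72 − (-0.74) = 2.46 V, with n = 3 electrons transferred.
At equilibrium E = 0, so the Nernst equation gives ln K = nFE°/RT = (3)(96485)(2.46)/((8.314)(298)) = 287.40.

ln K = 287.4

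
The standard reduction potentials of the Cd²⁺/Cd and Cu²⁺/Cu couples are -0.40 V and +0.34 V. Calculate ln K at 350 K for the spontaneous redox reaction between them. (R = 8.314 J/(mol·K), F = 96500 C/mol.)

E°_cell = +0.34 − (-0.40) = 0.74 V, with n = 2 electrons transferred.
At equilibrium E = 0, so the Nernst equation gives ln K = nFE°/RT = (2)(96500)(0.74)/((8.314)(350)) = 49.08.

ln K = 49.1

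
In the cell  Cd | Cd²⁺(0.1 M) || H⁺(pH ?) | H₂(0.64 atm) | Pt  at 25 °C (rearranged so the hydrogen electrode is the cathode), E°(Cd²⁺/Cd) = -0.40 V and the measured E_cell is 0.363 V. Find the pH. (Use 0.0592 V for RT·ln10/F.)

E°_cell = 0.40 V and n = 2.
log Q = n(E° − E)/0.0592 = 2×(0.40 − 0.363)/0.0592 = 1.250.
With Q = [Cd²⁺]·P(H₂) / [H⁺]^2, solving for [H⁺] gives log[H⁺] = -1.222, so pH = 1.22.

pH = 1.22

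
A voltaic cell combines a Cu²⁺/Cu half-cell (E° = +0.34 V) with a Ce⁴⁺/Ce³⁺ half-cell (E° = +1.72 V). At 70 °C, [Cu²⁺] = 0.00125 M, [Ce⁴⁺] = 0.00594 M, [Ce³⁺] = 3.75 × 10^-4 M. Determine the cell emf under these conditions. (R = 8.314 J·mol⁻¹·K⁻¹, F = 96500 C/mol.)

1.56 V

The Ce⁴⁺/Ce³⁺ couple has the higher reduction potential and acts as the cathode, so E°_cell = +1.72 − (+0.34) = 1.38 V.
Balancing electrons gives n = 2; the reaction quotient is Q = [Cu²⁺]·[Ce³⁺]^2/[Ce⁴⁺]^2 = 4.98 × 10^-6.
E = E° − (RT/nF) ln Q = 1.38 − (8.314×343)/(2×96500) × (-12.210) = 1.380 + 0.180 = 1.560 V.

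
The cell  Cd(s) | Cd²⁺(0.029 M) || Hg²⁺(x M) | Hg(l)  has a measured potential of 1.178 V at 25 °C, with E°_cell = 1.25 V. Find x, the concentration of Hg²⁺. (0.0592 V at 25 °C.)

From the Nernst equation, log Q = n(E° − E)/0.0592 = 2(1.25 − 1.178)/0.0592 = 2.432, so Q = 271.
With Q = [Cd²⁺]/[Hg²⁺] and the known concentrations, [Hg²⁺] in the denominator gives [Hg²⁺] = 1.1 × 10^-4 M.

1.1 × 10^-4 M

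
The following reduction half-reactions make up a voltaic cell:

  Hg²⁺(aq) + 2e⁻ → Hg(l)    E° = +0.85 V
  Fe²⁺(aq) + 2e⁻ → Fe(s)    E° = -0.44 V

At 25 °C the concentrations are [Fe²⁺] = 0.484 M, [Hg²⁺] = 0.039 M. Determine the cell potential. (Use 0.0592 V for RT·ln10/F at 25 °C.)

1.26 V

The Hg²⁺/Hg couple has the higher reduction potential and acts as the cathode, so E°_cell = +0.85 − (-0.44) = 1.29 V.
Balancing electrons gives n = 2; the reaction quotient is Q = [Fe²⁺]/[Hg²⁺] = 12.4.
At 25 °C, E = E° − (0.0592/n) log Q = 1.29 − (0.0592/2)(1.094) = 1.290 − 0.032 = 1.258 V.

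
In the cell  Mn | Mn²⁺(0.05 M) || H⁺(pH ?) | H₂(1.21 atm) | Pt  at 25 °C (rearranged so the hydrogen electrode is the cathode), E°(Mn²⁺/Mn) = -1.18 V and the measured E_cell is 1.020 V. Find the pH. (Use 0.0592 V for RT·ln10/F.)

pH = 3.31

E°_cell = 1.18 V and n = 2.
log Q = n(E° − E)/0.0592 = 2×(1.18 − 1.020)/0.0592 = 5.405.
With Q = [Mn²⁺]·P(H₂) / [H⁺]^2, solving for [H⁺] gives log[H⁺] = -3.312, so pH = 3.31.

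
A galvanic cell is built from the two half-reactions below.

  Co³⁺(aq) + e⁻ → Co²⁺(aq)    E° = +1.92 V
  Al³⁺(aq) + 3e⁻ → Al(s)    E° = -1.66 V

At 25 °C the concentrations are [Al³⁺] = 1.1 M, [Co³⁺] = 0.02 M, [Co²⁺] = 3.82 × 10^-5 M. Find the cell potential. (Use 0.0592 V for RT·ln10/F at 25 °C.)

3.74 V

The Co³⁺/Co²⁺ couple has the higher reduction potential and acts as the cathode, so E°_cell = +1.92 − (-1.66) = 3.58 V.
Balancing electrons gives n = 3; the reaction quotient is Q = [Al³⁺]·[Co²⁺]^3/[Co³⁺]^3 = 7.66 × 10^-9.
At 25 °C, E = E° − (0.0592/n) log Q = 3.58 − (0.0592/3)(-8.116) = 3.580 + 0.160 = 3.740 V.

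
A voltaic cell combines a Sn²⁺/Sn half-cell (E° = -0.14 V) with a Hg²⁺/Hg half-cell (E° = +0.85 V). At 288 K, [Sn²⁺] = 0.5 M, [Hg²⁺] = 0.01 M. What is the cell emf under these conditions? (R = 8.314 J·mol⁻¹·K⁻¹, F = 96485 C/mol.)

The Hg²⁺/Hg couple has the higher reduction potential and acts as the cathode, so E°_cell = +0.85 − (-0.14) = 0.99 V.
Balancing electrons gives n = 2; the reaction quotient is Q = [Sn²⁺]/[Hg²⁺] = 50.0.
E = E° − (RT/nF) ln Q = 0.99 − (8.314×288)/(2×96485) × (3.912) = 0.990 − 0.049 = 0.941 V.

0.941 V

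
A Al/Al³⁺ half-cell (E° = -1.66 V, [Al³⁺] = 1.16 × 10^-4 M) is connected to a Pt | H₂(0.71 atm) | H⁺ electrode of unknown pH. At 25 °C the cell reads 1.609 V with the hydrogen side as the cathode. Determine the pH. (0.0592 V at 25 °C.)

E°_cell = 1.66 V and n = 6.
log Q = n(E° − E)/0.0592 = 6×(1.66 − 1.609)/0.0592 = 5.169.
With Q = [Al³⁺]^2·P(H₂)^3 / [H⁺]^6, solving for [H⁺] gives log[H⁺] = -2.248, so pH = 2.25.

pH = 2.25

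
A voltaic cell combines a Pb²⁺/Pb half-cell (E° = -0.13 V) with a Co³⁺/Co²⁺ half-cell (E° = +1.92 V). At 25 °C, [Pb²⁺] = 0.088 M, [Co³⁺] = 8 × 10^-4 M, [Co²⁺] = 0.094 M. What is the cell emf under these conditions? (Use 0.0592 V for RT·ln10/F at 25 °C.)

1.96 V

The Co³⁺/Co²⁺ couple has the higher reduction potential and acts as the cathode, so E°_cell = +1.92 − (-0.13) = 2.05 V.
Balancing electrons gives n = 2; the reaction quotient is Q = [Pb²⁺]·[Co²⁺]^2/[Co³⁺]^2 = 1210.
At 25 °C, E = E° − (0.0592/n) log Q = 2.05 − (0.0592/2)(3.085) = 2.050 − 0.091 = 1.959 V.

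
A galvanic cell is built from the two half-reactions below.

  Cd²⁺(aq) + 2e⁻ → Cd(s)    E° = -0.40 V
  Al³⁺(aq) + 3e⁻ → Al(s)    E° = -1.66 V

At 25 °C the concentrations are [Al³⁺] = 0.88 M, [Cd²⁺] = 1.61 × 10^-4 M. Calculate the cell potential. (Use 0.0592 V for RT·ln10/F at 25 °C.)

The Cd²⁺/Cd couple has the higher reduction potential and acts as the cathode, so E°_cell = -0.40 − (-1.66) = 1.26 V.
Balancing electrons gives n = 6; the reaction quotient is Q = [Al³⁺]^2/[Cd²⁺]^3 = 1.86 × 10^11.
At 25 °C, E = E° − (0.0592/n) log Q = 1.26 − (0.0592/6)(11.268) = 1.260 − 0.111 = 1.149 V.

1.15 V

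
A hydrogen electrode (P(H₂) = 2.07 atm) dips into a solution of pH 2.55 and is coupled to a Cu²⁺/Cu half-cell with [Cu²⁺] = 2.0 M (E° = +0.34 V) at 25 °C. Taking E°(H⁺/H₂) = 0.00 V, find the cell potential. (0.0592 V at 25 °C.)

The Cu²⁺/Cu couple is the cathode, so E°_cell = 0.34 V; n = 2.
[H⁺] = 10^(−2.55) = 0.0028 M, and Q = [H⁺]^2 / ([Cu²⁺]·P(H₂)) = 1.92 × 10^-6.
E = E° − (0.0592/2) log Q = 0.34 − (0.0592/2)(-5.717) = 0.509 V.

0.51 V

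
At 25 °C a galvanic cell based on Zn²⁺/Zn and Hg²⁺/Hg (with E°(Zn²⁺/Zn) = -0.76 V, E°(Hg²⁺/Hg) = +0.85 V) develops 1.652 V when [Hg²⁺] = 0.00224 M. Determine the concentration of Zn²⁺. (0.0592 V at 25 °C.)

From the Nernst equation, log Q = n(E° − E)/0.0592 = 2(1.61 − 1.652)/0.0592 = -1.419, so Q = 0.0381.
With Q = [Zn²⁺]/[Hg²⁺] and the known concentrations, [Zn²⁺] in the numerator gives [Zn²⁺] = 8.5 × 10^-5 M.

8.5 × 10^-5 M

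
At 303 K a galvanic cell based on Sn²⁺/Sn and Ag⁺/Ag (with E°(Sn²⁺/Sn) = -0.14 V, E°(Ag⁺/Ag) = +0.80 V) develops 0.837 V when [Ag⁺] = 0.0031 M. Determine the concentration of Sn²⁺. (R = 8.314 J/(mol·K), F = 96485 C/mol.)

From the Nernst equation, ln Q = nF(E° − E)/RT = 2×96485×(0.94 − 0.837)/(8.314×303) = 7.890, so Q = 2670.
With Q = [Sn²⁺]/[Ag⁺]^2 and the known concentrations, [Sn²⁺] in the numerator gives [Sn²⁺] = 0.026 M.

0.026 M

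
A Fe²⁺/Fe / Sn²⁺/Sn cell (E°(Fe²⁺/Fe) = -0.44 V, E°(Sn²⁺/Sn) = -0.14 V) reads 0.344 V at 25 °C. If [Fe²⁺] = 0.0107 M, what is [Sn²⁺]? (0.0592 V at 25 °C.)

From the Nernst equation, log Q = n(E° − E)/0.0592 = 2(0.30 − 0.344)/0.0592 = -1.486, so Q = 0.0326.
With Q = [Fe²⁺]/[Sn²⁺] and the known concentrations, [Sn²⁺] in the denominator gives [Sn²⁺] = 0.33 M.

0.33 M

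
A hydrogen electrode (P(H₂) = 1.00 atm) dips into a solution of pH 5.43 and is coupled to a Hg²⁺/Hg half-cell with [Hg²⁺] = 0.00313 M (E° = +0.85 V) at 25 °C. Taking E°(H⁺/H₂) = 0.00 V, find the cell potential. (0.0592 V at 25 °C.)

The Hg²⁺/Hg couple is the cathode, so E°_cell = 0.85 V; n = 2.
[H⁺] = 10^(−5.43) = 3.7 × 10^-6 M, and Q = [H⁺]^2 / ([Hg²⁺]·P(H₂)) = 4.41 × 10^-9.
E = E° − (0.0592/2) log Q = 0.85 − (0.0592/2)(-8.356) = 1.097 V.

1.10 V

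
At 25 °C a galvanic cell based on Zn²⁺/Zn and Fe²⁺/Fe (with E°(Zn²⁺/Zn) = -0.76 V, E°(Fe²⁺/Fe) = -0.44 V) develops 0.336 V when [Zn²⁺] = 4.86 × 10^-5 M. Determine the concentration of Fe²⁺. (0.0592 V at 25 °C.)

1.7 × 10^-4 M

From the Nernst equation, log Q = n(E° − E)/0.0592 = 2(0.32 − 0.336)/0.0592 = -0.541, so Q = 0.288.
With Q = [Zn²⁺]/[Fe²⁺] and the known concentrations, [Fe²⁺] in the denominator gives [Fe²⁺] = 1.7 × 10^-4 M.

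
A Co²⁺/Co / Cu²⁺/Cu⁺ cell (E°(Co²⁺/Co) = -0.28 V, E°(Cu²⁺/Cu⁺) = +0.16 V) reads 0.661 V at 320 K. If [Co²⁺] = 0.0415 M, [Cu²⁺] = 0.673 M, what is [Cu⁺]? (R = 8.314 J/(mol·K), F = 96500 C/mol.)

0.0011 M

From the Nernst equation, ln Q = nF(E° − E)/RT = 2×96500×(0.44 − 0.661)/(8.314×320) = -16.032, so Q = 1.09 × 10^-7.
With Q = [Co²⁺]·[Cu⁺]^2/[Cu²⁺]^2 and the known concentrations, [Cu⁺]^2 in the numerator gives [Cu⁺] = 0.0011 M.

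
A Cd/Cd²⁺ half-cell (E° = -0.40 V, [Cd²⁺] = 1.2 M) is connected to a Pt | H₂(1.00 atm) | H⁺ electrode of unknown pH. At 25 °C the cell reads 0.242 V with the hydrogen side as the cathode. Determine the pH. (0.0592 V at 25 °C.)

pH = 2.63

E°_cell = 0.40 V and n = 2.
log Q = n(E° − E)/0.0592 = 2×(0.40 − 0.242)/0.0592 = 5.338.
With Q = [Cd²⁺]·P(H₂) / [H⁺]^2, solving for [H⁺] gives log[H⁺] = -2.629, so pH = 2.63.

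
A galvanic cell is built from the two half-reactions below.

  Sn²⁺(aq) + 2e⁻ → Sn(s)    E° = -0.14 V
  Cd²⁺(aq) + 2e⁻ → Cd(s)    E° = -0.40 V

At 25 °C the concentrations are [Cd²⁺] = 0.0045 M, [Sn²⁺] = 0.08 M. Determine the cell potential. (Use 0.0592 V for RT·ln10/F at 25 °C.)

The Sn²⁺/Sn couple has the higher reduction potential and acts as the cathode, so E°_cell = -0.14 − (-0.40) = 0.26 V.
Balancing electrons gives n = 2; the reaction quotient is Q = [Cd²⁺]/[Sn²⁺] = 0.0562.
At 25 °C, E = E° − (0.0592/n) log Q = 0.26 − (0.0592/2)(-1.250) = 0.260 + 0.037 = 0.297 V.

0.297 V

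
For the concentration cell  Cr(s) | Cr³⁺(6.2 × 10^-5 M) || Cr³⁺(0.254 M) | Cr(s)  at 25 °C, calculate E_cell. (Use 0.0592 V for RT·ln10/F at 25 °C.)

Both half-cells are Cr³⁺/Cr, so E°_cell = 0. The concentrated side is the cathode; the cell reaction moves Cr³⁺ from high to low concentration with n = 3.
Q = [Cr³⁺]_dilute/[Cr³⁺]_conc = 6.2 × 10^-5/0.254 = 2.44 × 10^-4.
E = 0 − (0.0592/3) log Q = −(0.0592/3)(-3.612) = 0.0713 V.

0.071 V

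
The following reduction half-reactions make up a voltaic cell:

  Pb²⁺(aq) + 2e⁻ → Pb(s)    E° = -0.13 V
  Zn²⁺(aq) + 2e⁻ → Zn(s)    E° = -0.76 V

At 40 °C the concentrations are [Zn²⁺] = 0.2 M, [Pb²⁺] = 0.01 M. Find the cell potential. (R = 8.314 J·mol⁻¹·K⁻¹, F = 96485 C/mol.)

0.590 V

The Pb²⁺/Pb couple has the higher reduction potential and acts as the cathode, so E°_cell = -0.13 − (-0.76) = 0.63 V.
Balancing electrons gives n = 2; the reaction quotient is Q = [Zn²⁺]/[Pb²⁺] = 20.0.
E = E° − (RT/nF) ln Q = 0.63 − (8.314×313)/(2×96485) × (2.996) = 0.630 − 0.040 = 0.590 V.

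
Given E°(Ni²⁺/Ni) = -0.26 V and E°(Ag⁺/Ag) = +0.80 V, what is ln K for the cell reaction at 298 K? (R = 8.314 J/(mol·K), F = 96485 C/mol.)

E°_cell = +0.80 − (-0.26) = 1.06 V, with n = 2 electrons transferred.
At equilibrium E = 0, so the Nernst equation gives ln K = nFE°/RT = (2)(96485)(1.06)/((8.314)(298)) = 82.56.

ln K = 82.6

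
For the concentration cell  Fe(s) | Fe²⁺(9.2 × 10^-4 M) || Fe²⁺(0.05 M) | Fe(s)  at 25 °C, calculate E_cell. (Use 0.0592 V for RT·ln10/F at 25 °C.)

0.051 V

Both half-cells are Fe²⁺/Fe, so E°_cell = 0. The concentrated side is the cathode; the cell reaction moves Fe²⁺ from high to low concentration with n = 2.
Q = [Fe²⁺]_dilute/[Fe²⁺]_conc = 9.2 × 10^-4/0.05 = 0.0184.
E = 0 − (0.0592/2) log Q = −(0.0592/2)(-1.735) = 0.0514 V.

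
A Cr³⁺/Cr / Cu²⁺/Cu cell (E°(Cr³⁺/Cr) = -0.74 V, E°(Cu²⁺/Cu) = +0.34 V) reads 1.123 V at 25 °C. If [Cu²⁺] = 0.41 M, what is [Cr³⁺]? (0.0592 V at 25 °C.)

From the Nernst equation, log Q = n(E° − E)/0.0592 = 6(1.08 − 1.123)/0.0592 = -4.358, so Q = 4.38 × 10^-5.
With Q = [Cr³⁺]^2/[Cu²⁺]^3 and the known concentrations, [Cr³⁺]^2 in the numerator gives [Cr³⁺] = 0.0017 M.

0.0017 M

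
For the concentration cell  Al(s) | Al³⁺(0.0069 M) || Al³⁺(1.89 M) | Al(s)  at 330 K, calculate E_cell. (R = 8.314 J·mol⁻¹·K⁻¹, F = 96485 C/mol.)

0.053 V

Both half-cells are Al³⁺/Al, so E°_cell = 0. The concentrated side is the cathode; the cell reaction moves Al³⁺ from high to low concentration with n = 3.
Q = [Al³⁺]_dilute/[Al³⁺]_conc = 0.0069/1.89 = 0.00365.
E = 0 − (RT/nF) ln Q = −((8.314×330)/(3×96485))(-5.613) = 0.0532 V.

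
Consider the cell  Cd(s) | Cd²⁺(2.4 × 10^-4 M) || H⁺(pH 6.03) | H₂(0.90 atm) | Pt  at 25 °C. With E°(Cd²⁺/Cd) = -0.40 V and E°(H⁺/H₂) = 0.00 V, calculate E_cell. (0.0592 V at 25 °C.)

The hydrogen couple is the cathode, so E°_cell = 0.40 V; n = 2.
[H⁺] = 10^(−6.03) = 9.3 × 10^-7 M, and Q = [Cd²⁺]·P(H₂) / [H⁺]^2 = 2.48 × 10^8.
E = E° − (0.0592/2) log Q = 0.40 − (0.0592/2)(8.394) = 0.152 V.

0.15 V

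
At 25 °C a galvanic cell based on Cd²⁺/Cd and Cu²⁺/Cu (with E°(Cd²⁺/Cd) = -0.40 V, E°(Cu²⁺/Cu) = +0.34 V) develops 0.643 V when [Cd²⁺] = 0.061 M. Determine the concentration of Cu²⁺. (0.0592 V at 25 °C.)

From the Nernst equation, log Q = n(E° − E)/0.0592 = 2(0.74 − 0.643)/0.0592 = 3.277, so Q = 1890.
With Q = [Cd²⁺]/[Cu²⁺] and the known concentrations, [Cu²⁺] in the denominator gives [Cu²⁺] = 3.2 × 10^-5 M.

3.2 × 10^-5 M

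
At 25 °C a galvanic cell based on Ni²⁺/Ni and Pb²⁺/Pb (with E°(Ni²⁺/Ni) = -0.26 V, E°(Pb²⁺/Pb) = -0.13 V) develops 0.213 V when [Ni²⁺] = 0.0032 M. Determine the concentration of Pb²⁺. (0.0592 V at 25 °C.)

2.0 M

From the Nernst equation, log Q = n(E° − E)/0.0592 = 2(0.13 − 0.213)/0.0592 = -2.804, so Q = 0.00157.
With Q = [Ni²⁺]/[Pb²⁺] and the known concentrations, [Pb²⁺] in the denominator gives [Pb²⁺] = 2.0 M.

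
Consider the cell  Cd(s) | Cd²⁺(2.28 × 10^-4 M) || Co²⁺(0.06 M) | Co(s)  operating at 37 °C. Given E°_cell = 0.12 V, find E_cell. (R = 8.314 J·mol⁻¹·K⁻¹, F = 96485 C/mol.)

0.194 V

Balancing electrons gives n = 2; the reaction quotient is Q = [Cd²⁺]/[Co²⁺] = 0.00380.
E = E° − (RT/nF) ln Q = 0.12 − (8.314×310)/(2×96485) × (-5.573) = 0.120 + 0.074 = 0.194 V.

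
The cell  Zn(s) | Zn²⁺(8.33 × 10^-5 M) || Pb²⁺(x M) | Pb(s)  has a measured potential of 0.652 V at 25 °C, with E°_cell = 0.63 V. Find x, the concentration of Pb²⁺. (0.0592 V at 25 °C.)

4.6 × 10^-4 M

From the Nernst equation, log Q = n(E° − E)/0.0592 = 2(0.63 − 0.652)/0.0592 = -0.743, so Q = 0.181.
With Q = [Zn²⁺]/[Pb²⁺] and the known concentrations, [Pb²⁺] in the denominator gives [Pb²⁺] = 4.6 × 10^-4 M.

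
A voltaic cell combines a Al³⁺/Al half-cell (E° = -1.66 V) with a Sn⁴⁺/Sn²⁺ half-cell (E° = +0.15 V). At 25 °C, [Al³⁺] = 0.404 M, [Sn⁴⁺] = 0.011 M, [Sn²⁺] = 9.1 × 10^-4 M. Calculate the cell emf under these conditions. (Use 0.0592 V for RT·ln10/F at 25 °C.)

1.85 V

The Sn⁴⁺/Sn²⁺ couple has the higher reduction potential and acts as the cathode, so E°_cell = +0.15 − (-1.66) = 1.81 V.
Balancing electrons gives n = 6; the reaction quotient is Q = [Al³⁺]^2·[Sn²⁺]^3/[Sn⁴⁺]^3 = 9.24 × 10^-5.
At 25 °C, E = E° − (0.0592/n) log Q = 1.81 − (0.0592/6)(-4.034) = 1.810 + 0.040 = 1.850 V.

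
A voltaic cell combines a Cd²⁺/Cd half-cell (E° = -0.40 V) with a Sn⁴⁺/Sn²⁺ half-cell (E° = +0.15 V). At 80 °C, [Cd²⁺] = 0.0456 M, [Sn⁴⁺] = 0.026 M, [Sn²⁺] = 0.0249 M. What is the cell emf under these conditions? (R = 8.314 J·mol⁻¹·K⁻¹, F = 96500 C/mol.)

The Sn⁴⁺/Sn²⁺ couple has the higher reduction potential and acts as the cathode, so E°_cell = +0.15 − (-0.40) = 0.55 V.
Balancing electrons gives n = 2; the reaction quotient is Q = [Cd²⁺]·[Sn²⁺]/[Sn⁴⁺] = 0.0437.
E = E° − (RT/nF) ln Q = 0.55 − (8.314×353)/(2×96500) × (-3.131) = 0.550 + 0.048 = 0.598 V.

0.598 V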